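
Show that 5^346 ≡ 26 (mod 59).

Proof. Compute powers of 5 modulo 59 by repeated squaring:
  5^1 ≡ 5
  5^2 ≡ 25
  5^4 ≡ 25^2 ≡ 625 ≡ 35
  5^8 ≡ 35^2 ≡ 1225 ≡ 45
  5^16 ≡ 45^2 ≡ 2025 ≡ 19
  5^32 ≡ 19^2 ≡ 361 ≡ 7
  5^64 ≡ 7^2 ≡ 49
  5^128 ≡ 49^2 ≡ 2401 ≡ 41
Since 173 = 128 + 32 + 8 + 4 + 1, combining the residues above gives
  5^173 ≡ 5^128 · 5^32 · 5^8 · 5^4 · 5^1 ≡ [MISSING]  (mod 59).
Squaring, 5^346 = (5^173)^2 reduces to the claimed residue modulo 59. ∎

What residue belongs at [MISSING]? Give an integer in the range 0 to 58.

5^128 · 5^32 · 5^8 · 5^4 · 5^1 ≡ 41 · 7 · 45 · 35 · 5 = 2260125.
2260125 mod 59 = 12, so 5^173 ≡ 12 (mod 59).

12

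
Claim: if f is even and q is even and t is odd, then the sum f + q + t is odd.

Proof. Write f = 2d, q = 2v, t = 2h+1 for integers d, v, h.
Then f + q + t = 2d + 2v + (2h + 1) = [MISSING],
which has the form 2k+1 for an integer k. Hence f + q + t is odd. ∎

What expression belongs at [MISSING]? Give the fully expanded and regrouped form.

2(d + h + v) + 1

Expanding: 2d + 2v + (2h + 1) = 2d + 2h + 2v + 1.
Every term except the constant is even, so this is 2(d + h + v) + 1,
and d + h + v ∈ ℤ gives the required form.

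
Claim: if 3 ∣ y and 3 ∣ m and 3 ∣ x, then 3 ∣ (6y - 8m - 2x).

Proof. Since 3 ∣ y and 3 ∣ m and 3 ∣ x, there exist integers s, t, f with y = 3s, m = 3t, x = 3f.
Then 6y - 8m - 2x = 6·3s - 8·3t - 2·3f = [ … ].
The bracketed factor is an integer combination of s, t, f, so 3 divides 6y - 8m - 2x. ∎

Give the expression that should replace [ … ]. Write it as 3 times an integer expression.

Each term has a factor of 3: 6·3s - 8·3t - 2·3f = 3·(-2f + 6s - 8t).
Since -2f + 6s - 8t is an integer, 3 ∣ (6y - 8m - 2x).

3(-2f + 6s - 8t)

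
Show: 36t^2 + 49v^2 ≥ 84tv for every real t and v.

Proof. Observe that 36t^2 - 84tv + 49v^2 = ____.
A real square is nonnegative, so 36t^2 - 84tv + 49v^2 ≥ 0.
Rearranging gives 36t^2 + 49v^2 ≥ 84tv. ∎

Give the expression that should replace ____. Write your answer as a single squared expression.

The leading and trailing coefficients are 6^2 and 7^2, and 84 = 2·6·7, so the trinomial is (6t - 7v)^2.
Hence 36t^2 - 84tv + 49v^2 ≥ 0.

(6t - 7v)^2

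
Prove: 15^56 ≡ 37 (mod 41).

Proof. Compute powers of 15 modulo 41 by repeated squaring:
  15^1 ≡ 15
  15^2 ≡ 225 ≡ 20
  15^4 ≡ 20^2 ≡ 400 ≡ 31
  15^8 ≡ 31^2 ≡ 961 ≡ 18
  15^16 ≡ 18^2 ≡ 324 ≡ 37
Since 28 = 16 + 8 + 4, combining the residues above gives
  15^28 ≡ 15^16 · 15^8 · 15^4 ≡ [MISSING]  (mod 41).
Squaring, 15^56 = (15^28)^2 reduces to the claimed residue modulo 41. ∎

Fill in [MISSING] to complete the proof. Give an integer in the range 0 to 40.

23

Multiply the listed residues: 37 · 18 · 31 = 666 → 20646.
Reducing modulo 41: 20646 = 503·41 + 23, so 15^28 ≡ 23.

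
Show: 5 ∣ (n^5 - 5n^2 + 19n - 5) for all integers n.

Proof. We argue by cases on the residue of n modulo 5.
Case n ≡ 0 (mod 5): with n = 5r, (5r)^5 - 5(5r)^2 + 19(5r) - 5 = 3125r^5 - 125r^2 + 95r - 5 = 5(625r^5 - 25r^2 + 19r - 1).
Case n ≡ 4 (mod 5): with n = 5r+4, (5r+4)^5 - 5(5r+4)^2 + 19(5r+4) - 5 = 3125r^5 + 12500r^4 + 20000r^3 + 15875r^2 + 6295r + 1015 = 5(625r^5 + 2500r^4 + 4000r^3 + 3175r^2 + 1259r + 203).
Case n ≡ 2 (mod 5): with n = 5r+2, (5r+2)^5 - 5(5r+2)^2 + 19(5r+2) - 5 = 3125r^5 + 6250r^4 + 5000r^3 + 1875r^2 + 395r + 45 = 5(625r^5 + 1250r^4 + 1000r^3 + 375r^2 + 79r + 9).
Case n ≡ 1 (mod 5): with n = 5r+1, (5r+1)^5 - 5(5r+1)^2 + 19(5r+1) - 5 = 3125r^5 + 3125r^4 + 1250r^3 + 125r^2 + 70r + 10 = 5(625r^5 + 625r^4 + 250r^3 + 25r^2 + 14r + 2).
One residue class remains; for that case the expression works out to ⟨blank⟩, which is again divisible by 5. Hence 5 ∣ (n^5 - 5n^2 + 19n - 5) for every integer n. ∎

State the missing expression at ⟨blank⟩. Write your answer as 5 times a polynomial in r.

5(625r^5 + 1875r^4 + 2250r^3 + 1325r^2 + 394r + 50)

The residues treated are {0, 4, 2, 1}, so the missing case is n ≡ 3 (mod 5); write n = 5r+3.
Then (5r+3)^5 - 5(5r+3)^2 + 19(5r+3) - 5 = 3125r^5 + 9375r^4 + 11250r^3 + 6625r^2 + 1970r + 250 = 5(625r^5 + 1875r^4 + 2250r^3 + 1325r^2 + 394r + 50).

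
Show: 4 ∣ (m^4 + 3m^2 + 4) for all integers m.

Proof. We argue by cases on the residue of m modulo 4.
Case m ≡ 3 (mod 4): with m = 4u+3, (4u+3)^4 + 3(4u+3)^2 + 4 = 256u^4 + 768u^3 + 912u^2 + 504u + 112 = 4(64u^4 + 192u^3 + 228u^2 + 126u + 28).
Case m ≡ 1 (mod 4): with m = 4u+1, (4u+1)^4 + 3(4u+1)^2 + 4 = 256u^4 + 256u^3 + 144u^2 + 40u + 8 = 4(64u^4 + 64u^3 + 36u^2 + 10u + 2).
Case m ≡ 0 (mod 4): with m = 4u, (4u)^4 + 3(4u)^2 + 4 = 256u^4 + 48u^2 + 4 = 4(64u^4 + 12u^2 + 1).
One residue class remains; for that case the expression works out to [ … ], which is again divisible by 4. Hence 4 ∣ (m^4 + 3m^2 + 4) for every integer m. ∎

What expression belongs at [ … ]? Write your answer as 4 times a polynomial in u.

4(64u^4 + 128u^3 + 108u^2 + 44u + 8)

Only m ≡ 2 (mod 4) is unaccounted for. Put m = 4u+2:
(4u+2)^4 + 3(4u+2)^2 + 4 expands to 256u^4 + 512u^3 + 432u^2 + 176u + 32,
and factoring out 4 leaves 4(64u^4 + 128u^3 + 108u^2 + 44u + 8).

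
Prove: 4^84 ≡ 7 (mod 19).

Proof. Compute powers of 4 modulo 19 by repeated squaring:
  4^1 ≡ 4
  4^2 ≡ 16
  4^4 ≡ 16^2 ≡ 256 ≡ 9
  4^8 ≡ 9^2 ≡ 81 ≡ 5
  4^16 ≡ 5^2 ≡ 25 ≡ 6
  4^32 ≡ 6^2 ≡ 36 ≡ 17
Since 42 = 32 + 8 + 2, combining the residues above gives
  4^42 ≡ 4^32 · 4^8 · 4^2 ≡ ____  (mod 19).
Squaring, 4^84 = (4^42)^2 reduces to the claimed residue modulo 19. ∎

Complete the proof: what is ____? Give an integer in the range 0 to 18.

Multiply the listed residues: 17 · 5 · 16 = 85 → 1360.
Reducing modulo 19: 1360 = 71·19 + 11, so 4^42 ≡ 11.

11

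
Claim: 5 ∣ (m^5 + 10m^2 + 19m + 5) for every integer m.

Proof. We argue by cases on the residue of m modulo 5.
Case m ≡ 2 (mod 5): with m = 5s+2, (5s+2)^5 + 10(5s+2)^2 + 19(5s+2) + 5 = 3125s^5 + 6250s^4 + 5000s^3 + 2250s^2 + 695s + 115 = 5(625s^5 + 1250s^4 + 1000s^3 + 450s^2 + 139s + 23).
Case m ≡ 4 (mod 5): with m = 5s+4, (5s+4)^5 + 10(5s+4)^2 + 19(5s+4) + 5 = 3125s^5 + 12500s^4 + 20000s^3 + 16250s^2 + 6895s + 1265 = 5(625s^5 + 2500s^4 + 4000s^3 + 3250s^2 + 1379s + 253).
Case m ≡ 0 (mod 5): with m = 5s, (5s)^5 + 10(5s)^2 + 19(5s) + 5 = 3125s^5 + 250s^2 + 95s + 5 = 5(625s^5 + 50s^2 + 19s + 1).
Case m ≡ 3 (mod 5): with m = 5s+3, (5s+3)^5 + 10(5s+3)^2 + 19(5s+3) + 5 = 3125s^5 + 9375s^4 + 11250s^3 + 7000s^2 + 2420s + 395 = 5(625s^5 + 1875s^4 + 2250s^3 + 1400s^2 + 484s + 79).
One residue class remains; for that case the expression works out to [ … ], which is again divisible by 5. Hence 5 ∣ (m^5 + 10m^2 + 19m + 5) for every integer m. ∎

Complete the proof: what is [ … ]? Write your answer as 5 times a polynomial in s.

The residues treated are {2, 4, 0, 3}, so the missing case is m ≡ 1 (mod 5); write m = 5s+1.
Then (5s+1)^5 + 10(5s+1)^2 + 19(5s+1) + 5 = 3125s^5 + 3125s^4 + 1250s^3 + 500s^2 + 220s + 35 = 5(625s^5 + 625s^4 + 250s^3 + 100s^2 + 44s + 7).

5(625s^5 + 625s^4 + 250s^3 + 100s^2 + 44s + 7)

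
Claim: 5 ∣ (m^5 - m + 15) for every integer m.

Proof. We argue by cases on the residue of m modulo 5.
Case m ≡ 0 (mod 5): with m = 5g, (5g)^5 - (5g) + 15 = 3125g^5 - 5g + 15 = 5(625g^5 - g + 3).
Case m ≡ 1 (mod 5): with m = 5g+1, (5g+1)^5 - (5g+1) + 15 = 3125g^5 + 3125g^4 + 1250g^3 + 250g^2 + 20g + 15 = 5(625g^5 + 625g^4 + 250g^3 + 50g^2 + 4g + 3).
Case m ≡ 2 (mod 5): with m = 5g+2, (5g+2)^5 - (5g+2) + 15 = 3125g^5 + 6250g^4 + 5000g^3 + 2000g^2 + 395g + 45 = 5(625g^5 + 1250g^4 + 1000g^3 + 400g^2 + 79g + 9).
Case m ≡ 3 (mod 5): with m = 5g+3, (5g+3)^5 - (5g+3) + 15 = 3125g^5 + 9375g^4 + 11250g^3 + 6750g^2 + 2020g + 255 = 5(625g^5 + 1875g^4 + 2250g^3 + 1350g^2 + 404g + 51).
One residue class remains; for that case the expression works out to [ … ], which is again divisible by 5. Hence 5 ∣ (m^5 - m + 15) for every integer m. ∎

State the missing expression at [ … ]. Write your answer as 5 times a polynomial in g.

Only m ≡ 4 (mod 5) is unaccounted for. Put m = 5g+4:
(5g+4)^5 - (5g+4) + 15 expands to 3125g^5 + 12500g^4 + 20000g^3 + 16000g^2 + 6395g + 1035,
and factoring out 5 leaves 5(625g^5 + 2500g^4 + 4000g^3 + 3200g^2 + 1279g + 207).

5(625g^5 + 2500g^4 + 4000g^3 + 3200g^2 + 1279g + 207)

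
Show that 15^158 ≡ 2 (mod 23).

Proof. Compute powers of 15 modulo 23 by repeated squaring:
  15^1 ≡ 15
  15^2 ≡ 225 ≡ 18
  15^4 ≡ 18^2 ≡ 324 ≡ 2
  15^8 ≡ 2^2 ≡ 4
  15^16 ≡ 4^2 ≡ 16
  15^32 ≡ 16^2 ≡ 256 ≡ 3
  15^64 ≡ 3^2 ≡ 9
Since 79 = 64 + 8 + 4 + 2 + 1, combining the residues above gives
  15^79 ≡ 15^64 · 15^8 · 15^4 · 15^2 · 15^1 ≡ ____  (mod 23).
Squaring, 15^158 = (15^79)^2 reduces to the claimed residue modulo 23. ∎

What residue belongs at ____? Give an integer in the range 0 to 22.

5

15^64 · 15^8 · 15^4 · 15^2 · 15^1 ≡ 9 · 4 · 2 · 18 · 15 = 19440.
19440 mod 23 = 5, so 15^79 ≡ 5 (mod 23).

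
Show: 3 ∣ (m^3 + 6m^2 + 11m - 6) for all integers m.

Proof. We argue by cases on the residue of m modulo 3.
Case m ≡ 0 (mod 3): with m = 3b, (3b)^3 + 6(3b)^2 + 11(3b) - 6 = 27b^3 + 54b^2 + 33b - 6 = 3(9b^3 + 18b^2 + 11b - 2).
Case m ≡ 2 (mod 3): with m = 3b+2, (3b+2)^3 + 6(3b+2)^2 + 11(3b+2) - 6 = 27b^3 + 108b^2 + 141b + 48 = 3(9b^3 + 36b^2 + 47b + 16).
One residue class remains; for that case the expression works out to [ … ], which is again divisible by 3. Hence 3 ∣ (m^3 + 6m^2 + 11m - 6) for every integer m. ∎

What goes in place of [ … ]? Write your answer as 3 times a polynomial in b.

The residues treated are {0, 2}, so the missing case is m ≡ 1 (mod 3); write m = 3b+1.
Then (3b+1)^3 + 6(3b+1)^2 + 11(3b+1) - 6 = 27b^3 + 81b^2 + 78b + 12 = 3(9b^3 + 27b^2 + 26b + 4).

3(9b^3 + 27b^2 + 26b + 4)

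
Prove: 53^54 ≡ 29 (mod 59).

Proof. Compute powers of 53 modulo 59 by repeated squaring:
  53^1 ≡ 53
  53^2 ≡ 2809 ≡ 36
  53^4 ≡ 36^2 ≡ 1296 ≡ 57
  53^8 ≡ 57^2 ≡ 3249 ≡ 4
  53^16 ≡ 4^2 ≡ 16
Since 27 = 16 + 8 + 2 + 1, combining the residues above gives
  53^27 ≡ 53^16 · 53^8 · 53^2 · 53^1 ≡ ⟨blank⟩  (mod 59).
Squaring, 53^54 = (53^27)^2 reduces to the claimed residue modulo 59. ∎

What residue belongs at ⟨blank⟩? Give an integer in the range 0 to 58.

41

Multiply the listed residues: 16 · 4 · 36 · 53 = 64 → 2304 → 122112.
Reducing modulo 59: 122112 = 2069·59 + 41, so 53^27 ≡ 41.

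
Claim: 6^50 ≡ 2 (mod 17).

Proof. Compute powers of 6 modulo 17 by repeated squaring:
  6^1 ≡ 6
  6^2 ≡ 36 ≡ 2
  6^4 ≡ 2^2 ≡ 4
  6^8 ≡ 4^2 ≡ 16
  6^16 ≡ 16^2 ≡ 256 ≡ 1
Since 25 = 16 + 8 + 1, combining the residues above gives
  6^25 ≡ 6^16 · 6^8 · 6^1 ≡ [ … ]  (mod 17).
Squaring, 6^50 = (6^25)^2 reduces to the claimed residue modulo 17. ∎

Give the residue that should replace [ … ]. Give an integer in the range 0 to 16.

6^16 · 6^8 · 6^1 ≡ 1 · 16 · 6 = 96.
96 mod 17 = 11, so 6^25 ≡ 11 (mod 17).

11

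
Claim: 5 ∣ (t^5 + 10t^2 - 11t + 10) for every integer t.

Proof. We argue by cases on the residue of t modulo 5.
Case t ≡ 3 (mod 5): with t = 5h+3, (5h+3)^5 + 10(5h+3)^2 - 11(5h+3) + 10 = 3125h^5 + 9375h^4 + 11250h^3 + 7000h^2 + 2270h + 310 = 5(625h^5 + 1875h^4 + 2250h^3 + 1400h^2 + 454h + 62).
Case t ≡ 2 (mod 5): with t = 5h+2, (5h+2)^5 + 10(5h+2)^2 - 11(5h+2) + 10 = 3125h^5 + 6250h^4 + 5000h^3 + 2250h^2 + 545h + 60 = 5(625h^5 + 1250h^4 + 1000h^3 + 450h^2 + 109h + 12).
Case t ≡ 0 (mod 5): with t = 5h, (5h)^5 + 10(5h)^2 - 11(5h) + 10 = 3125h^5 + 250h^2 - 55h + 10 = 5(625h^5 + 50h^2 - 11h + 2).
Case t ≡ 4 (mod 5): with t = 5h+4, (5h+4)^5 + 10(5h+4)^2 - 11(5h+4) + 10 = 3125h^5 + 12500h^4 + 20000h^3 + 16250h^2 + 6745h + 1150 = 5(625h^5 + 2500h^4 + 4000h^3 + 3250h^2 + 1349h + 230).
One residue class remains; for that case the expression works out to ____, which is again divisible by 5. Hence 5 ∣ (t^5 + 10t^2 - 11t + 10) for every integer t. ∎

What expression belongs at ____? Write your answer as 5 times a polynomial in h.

5(625h^5 + 625h^4 + 250h^3 + 100h^2 + 14h + 2)

The residues treated are {3, 2, 0, 4}, so the missing case is t ≡ 1 (mod 5); write t = 5h+1.
Then (5h+1)^5 + 10(5h+1)^2 - 11(5h+1) + 10 = 3125h^5 + 3125h^4 + 1250h^3 + 500h^2 + 70h + 10 = 5(625h^5 + 625h^4 + 250h^3 + 100h^2 + 14h + 2).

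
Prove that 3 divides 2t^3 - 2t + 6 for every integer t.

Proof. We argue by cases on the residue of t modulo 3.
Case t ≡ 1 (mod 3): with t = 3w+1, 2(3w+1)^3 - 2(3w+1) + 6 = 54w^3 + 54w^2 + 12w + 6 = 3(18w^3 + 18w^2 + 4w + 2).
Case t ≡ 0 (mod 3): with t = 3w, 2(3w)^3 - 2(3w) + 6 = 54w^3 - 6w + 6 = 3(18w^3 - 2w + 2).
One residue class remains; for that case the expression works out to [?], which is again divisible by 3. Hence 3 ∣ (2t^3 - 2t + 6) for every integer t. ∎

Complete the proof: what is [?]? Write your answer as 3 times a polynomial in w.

Only t ≡ 2 (mod 3) is unaccounted for. Put t = 3w+2:
2(3w+2)^3 - 2(3w+2) + 6 expands to 54w^3 + 108w^2 + 66w + 18,
and factoring out 3 leaves 3(18w^3 + 36w^2 + 22w + 6).

3(18w^3 + 36w^2 + 22w + 6)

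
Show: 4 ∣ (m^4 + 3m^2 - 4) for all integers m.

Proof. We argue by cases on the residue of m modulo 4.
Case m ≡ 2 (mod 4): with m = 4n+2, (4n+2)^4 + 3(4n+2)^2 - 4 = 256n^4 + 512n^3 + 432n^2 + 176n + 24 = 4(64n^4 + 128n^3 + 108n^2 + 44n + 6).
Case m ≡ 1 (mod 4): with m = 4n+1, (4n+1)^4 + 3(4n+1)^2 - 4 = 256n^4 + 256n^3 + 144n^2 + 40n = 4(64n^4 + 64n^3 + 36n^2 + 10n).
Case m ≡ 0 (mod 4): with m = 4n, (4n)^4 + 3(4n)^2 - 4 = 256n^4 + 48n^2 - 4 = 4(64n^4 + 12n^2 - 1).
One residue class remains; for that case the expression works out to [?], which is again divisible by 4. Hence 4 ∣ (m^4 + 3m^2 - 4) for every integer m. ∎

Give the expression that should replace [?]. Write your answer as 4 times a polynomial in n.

4(64n^4 + 192n^3 + 228n^2 + 126n + 26)

Only m ≡ 3 (mod 4) is unaccounted for. Put m = 4n+3:
(4n+3)^4 + 3(4n+3)^2 - 4 expands to 256n^4 + 768n^3 + 912n^2 + 504n + 104,
and factoring out 4 leaves 4(64n^4 + 192n^3 + 228n^2 + 126n + 26).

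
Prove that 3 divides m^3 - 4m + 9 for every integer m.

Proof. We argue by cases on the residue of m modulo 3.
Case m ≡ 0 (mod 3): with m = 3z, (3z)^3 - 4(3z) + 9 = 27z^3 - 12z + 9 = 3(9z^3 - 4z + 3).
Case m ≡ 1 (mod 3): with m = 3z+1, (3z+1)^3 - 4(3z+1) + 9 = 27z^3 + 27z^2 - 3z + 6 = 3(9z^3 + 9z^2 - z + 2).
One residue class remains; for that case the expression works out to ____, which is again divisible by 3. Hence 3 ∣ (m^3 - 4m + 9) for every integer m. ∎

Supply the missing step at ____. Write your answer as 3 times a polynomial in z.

3(9z^3 + 18z^2 + 8z + 3)

The residues treated are {0, 1}, so the missing case is m ≡ 2 (mod 3); write m = 3z+2.
Then (3z+2)^3 - 4(3z+2) + 9 = 27z^3 + 54z^2 + 24z + 9 = 3(9z^3 + 18z^2 + 8z + 3).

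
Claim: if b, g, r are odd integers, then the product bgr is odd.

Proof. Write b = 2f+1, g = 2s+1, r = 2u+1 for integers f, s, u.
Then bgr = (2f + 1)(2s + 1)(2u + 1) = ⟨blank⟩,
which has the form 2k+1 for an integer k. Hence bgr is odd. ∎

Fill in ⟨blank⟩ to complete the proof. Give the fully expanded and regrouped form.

(2f + 1)(2s + 1)(2u + 1) = 8fsu + 4fs + 4fu + 2f + 4su + 2s + 2u + 1
= 2(4fsu + 2fs + 2fu + f + 2su + s + u) + 1.
Since 4fsu + 2fs + 2fu + f + 2su + s + u is an integer, the product is of the form 2k+1 for an integer k.

2(4fsu + 2fs + 2fu + f + 2su + s + u) + 1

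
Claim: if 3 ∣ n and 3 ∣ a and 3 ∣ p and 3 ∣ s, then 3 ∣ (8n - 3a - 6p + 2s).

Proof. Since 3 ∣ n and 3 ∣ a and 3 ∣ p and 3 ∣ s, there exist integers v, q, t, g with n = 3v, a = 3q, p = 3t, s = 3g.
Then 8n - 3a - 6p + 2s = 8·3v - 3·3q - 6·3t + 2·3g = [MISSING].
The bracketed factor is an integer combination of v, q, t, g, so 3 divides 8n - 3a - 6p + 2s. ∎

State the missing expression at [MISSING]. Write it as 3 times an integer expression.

3(2g - 3q - 6t + 8v)

Each term has a factor of 3: 8·3v - 3·3q - 6·3t + 2·3g = 3·(2g - 3q - 6t + 8v).
Since 2g - 3q - 6t + 8v is an integer, 3 ∣ (8n - 3a - 6p + 2s).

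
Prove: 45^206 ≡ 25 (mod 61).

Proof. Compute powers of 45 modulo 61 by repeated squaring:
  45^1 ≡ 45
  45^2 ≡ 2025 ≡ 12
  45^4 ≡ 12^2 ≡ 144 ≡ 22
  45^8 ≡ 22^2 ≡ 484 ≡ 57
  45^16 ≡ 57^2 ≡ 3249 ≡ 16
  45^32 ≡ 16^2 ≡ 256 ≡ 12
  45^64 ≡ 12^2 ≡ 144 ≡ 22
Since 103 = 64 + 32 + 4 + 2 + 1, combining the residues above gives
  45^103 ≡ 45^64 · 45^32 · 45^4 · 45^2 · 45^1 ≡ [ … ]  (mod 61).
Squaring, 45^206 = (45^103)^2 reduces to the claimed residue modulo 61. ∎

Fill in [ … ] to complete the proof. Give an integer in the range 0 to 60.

45^64 · 45^32 · 45^4 · 45^2 · 45^1 ≡ 22 · 12 · 22 · 12 · 45 = 3136320.
3136320 mod 61 = 5, so 45^103 ≡ 5 (mod 61).

5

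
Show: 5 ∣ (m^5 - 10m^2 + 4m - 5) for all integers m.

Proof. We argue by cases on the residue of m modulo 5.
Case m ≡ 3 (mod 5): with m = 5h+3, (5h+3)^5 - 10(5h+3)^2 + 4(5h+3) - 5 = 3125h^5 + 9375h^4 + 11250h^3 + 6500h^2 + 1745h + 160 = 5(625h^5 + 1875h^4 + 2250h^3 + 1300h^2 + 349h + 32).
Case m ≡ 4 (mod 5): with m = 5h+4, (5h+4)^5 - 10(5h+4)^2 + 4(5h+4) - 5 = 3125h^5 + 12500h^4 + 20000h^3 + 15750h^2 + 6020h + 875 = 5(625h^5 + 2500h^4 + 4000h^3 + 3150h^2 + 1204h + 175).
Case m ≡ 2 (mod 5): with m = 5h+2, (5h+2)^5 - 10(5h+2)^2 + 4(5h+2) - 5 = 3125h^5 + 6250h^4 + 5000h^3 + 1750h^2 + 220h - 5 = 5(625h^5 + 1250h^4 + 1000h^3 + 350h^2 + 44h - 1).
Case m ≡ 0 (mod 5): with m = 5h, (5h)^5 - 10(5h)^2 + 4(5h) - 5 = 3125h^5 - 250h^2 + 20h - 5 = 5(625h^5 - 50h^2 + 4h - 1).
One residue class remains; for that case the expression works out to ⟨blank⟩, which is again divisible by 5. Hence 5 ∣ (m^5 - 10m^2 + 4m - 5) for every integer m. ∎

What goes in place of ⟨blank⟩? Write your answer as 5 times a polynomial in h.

5(625h^5 + 625h^4 + 250h^3 - 11h - 2)

Only m ≡ 1 (mod 5) is unaccounted for. Put m = 5h+1:
(5h+1)^5 - 10(5h+1)^2 + 4(5h+1) - 5 expands to 3125h^5 + 3125h^4 + 1250h^3 - 55h - 10,
and factoring out 5 leaves 5(625h^5 + 625h^4 + 250h^3 - 11h - 2).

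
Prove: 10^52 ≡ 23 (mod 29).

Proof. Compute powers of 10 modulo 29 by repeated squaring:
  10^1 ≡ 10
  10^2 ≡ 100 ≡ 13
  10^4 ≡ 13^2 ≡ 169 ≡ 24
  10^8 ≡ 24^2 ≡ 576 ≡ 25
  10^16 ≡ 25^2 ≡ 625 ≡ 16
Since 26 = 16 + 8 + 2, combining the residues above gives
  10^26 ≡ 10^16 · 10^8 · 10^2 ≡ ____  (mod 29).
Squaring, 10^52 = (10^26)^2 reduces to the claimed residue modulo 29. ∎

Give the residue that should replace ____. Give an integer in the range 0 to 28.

9

10^16 · 10^8 · 10^2 ≡ 16 · 25 · 13 = 5200.
5200 mod 29 = 9, so 10^26 ≡ 9 (mod 29).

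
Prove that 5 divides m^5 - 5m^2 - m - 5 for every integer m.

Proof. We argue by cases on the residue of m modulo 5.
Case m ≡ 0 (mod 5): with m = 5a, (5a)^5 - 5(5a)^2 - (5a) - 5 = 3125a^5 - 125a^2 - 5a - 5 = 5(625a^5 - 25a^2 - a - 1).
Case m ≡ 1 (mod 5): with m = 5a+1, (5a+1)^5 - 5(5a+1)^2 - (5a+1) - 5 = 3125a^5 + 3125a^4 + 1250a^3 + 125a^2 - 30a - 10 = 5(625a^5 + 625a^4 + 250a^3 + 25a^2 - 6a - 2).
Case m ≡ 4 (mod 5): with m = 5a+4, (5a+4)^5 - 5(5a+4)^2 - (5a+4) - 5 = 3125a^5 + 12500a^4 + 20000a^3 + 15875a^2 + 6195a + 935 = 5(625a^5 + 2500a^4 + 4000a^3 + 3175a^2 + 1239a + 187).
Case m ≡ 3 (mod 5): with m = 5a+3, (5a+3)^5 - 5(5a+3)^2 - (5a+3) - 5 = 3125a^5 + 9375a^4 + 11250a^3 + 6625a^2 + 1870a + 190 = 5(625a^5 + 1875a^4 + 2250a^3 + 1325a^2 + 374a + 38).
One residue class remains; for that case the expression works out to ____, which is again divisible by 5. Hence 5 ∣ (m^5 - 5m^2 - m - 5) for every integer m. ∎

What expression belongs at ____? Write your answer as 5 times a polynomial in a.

Only m ≡ 2 (mod 5) is unaccounted for. Put m = 5a+2:
(5a+2)^5 - 5(5a+2)^2 - (5a+2) - 5 expands to 3125a^5 + 6250a^4 + 5000a^3 + 1875a^2 + 295a + 5,
and factoring out 5 leaves 5(625a^5 + 1250a^4 + 1000a^3 + 375a^2 + 59a + 1).

5(625a^5 + 1250a^4 + 1000a^3 + 375a^2 + 59a + 1)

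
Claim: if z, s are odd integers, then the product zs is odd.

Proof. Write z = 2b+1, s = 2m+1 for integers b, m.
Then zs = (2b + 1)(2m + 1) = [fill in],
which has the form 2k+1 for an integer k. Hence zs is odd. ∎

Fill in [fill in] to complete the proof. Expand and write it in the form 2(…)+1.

(2b + 1)(2m + 1) = 4bm + 2b + 2m + 1
= 2(2bm + b + m) + 1.
Since 2bm + b + m is an integer, the product is of the form 2k+1 for an integer k.

2(2bm + b + m) + 1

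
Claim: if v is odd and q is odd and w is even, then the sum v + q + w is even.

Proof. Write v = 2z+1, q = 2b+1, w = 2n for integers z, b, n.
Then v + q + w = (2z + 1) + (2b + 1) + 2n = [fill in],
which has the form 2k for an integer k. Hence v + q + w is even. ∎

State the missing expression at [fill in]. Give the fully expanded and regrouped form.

(2z + 1) + (2b + 1) + 2n = 2b + 2n + 2z + 2
= 2(b + n + z + 1).
Since b + n + z + 1 is an integer, the sum is of the form 2k for an integer k.

2(b + n + z + 1)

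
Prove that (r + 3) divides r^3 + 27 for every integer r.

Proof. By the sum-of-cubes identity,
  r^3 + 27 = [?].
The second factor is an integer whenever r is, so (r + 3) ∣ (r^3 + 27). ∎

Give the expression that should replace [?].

Polynomial division of r^3 + 27 by r + 3 leaves remainder 0 and quotient r^2 - 3r + 9.
Hence r^3 + 27 = (r + 3)(r^2 - 3r + 9).

(r + 3)(r^2 - 3r + 9)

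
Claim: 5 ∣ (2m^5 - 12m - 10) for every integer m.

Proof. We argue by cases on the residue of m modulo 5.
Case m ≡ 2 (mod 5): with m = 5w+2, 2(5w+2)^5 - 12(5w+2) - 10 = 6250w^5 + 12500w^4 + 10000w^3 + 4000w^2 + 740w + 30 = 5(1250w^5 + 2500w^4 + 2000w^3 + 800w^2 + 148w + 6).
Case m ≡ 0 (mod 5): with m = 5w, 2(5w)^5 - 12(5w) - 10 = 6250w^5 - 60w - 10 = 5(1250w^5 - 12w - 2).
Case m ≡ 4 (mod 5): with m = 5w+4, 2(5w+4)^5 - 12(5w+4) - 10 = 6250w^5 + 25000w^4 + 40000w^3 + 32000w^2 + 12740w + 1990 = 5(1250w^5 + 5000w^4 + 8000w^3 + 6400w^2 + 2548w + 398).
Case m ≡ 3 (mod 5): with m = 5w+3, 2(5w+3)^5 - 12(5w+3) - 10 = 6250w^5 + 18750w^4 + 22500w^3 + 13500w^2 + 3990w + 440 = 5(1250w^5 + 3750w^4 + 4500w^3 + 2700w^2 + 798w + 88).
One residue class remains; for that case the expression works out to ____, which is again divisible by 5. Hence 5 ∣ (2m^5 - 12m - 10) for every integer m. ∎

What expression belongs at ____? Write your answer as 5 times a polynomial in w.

The residues treated are {2, 0, 4, 3}, so the missing case is m ≡ 1 (mod 5); write m = 5w+1.
Then 2(5w+1)^5 - 12(5w+1) - 10 = 6250w^5 + 6250w^4 + 2500w^3 + 500w^2 - 10w - 20 = 5(1250w^5 + 1250w^4 + 500w^3 + 100w^2 - 2w - 4).

5(1250w^5 + 1250w^4 + 500w^3 + 100w^2 - 2w - 4)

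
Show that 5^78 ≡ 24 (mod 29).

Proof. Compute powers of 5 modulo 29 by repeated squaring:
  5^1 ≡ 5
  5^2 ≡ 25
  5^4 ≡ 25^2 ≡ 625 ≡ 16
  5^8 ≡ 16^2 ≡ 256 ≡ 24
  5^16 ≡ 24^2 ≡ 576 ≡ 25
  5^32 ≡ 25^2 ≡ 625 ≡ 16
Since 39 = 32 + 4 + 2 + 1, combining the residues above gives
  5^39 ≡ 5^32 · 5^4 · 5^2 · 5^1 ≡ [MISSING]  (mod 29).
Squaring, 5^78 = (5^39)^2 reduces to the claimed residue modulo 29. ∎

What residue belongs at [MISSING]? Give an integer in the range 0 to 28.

13

5^32 · 5^4 · 5^2 · 5^1 ≡ 16 · 16 · 25 · 5 = 32000.
32000 mod 29 = 13, so 5^39 ≡ 13 (mod 29).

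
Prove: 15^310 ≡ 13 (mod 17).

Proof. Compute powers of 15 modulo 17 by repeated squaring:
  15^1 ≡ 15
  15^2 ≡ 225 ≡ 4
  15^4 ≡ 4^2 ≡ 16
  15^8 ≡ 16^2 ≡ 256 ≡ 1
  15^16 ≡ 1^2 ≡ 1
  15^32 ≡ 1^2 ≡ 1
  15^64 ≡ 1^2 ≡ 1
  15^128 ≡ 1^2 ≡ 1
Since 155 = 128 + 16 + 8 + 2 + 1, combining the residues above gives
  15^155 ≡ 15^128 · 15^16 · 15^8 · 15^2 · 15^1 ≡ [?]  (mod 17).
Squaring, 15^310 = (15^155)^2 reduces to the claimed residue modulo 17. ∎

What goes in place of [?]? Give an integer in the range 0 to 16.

Multiply the listed residues: 1 · 1 · 1 · 4 · 15 = 1 → 1 → 4 → 60.
Reducing modulo 17: 60 = 3·17 + 9, so 15^155 ≡ 9.

9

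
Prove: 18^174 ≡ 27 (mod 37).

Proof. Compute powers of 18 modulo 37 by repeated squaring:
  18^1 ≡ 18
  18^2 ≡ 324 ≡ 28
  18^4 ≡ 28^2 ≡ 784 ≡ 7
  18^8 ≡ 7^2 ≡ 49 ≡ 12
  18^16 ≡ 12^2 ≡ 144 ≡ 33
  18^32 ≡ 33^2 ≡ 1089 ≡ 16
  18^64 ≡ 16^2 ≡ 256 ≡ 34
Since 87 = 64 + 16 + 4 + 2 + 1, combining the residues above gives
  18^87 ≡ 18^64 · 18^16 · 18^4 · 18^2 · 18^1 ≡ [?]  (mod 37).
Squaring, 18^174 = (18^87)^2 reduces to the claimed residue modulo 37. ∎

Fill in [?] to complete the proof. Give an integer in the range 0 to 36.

8

18^64 · 18^16 · 18^4 · 18^2 · 18^1 ≡ 34 · 33 · 7 · 28 · 18 = 3958416.
3958416 mod 37 = 8, so 18^87 ≡ 8 (mod 37).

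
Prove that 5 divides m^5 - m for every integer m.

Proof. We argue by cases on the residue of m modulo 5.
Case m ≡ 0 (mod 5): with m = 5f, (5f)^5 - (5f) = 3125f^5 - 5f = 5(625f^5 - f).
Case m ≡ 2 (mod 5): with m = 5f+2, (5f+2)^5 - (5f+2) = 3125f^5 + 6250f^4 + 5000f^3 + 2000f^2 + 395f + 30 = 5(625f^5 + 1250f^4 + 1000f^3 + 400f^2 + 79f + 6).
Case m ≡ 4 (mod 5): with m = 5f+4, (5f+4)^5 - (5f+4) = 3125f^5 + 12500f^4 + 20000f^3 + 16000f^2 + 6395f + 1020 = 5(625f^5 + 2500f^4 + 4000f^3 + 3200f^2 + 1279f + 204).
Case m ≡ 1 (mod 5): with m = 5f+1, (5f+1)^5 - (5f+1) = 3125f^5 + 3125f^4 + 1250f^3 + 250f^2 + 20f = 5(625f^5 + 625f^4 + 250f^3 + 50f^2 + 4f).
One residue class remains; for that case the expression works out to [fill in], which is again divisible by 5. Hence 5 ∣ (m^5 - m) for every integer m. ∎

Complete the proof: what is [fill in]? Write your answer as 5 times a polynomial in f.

Only m ≡ 3 (mod 5) is unaccounted for. Put m = 5f+3:
(5f+3)^5 - (5f+3) expands to 3125f^5 + 9375f^4 + 11250f^3 + 6750f^2 + 2020f + 240,
and factoring out 5 leaves 5(625f^5 + 1875f^4 + 2250f^3 + 1350f^2 + 404f + 48).

5(625f^5 + 1875f^4 + 2250f^3 + 1350f^2 + 404f + 48)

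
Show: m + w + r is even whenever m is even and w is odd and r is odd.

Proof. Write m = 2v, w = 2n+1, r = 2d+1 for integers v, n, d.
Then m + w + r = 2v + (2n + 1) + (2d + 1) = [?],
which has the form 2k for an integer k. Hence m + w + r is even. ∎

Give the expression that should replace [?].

2(d + n + v + 1)

Expanding: 2v + (2n + 1) + (2d + 1) = 2d + 2n + 2v + 2.
Every term is even; pulling out the factor of 2 gives 2(d + n + v + 1).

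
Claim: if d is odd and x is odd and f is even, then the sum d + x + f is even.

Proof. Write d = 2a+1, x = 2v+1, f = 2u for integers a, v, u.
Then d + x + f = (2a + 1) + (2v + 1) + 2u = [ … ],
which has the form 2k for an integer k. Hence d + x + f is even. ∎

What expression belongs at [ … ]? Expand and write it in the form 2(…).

2(a + u + v + 1)

(2a + 1) + (2v + 1) + 2u = 2a + 2u + 2v + 2
= 2(a + u + v + 1).
Since a + u + v + 1 is an integer, the sum is of the form 2k for an integer k.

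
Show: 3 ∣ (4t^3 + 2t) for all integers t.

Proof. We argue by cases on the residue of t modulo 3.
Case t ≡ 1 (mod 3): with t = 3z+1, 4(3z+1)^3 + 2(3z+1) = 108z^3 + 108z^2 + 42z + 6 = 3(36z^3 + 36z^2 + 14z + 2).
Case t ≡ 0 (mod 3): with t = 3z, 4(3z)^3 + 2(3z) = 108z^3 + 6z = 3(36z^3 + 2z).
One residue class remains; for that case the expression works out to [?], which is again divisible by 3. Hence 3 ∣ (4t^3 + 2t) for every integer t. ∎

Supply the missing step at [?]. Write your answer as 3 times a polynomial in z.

Only t ≡ 2 (mod 3) is unaccounted for. Put t = 3z+2:
4(3z+2)^3 + 2(3z+2) expands to 108z^3 + 216z^2 + 150z + 36,
and factoring out 3 leaves 3(36z^3 + 72z^2 + 50z + 12).

3(36z^3 + 72z^2 + 50z + 12)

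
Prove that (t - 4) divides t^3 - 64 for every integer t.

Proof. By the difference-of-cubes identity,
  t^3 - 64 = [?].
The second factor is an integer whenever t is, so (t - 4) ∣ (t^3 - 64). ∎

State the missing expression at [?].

(t - 4)(t^2 + 4t + 16)

a^3 - b^3 = (a - b)(a^2 + ab + b^2). With a = t, b = 4:
t^3 - 64 = (t - 4)(t^2 + 4t + 16).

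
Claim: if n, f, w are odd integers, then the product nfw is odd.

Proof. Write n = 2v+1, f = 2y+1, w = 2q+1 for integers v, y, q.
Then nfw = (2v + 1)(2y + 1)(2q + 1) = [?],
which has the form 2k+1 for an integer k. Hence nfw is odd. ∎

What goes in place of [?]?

2(4qvy + 2qv + 2qy + q + 2vy + v + y) + 1

Expanding: (2v + 1)(2y + 1)(2q + 1) = 8qvy + 4qv + 4qy + 2q + 4vy + 2v + 2y + 1.
Every term except the constant is even, so this is 2(4qvy + 2qv + 2qy + q + 2vy + v + y) + 1,
and 4qvy + 2qv + 2qy + q + 2vy + v + y ∈ ℤ gives the required form.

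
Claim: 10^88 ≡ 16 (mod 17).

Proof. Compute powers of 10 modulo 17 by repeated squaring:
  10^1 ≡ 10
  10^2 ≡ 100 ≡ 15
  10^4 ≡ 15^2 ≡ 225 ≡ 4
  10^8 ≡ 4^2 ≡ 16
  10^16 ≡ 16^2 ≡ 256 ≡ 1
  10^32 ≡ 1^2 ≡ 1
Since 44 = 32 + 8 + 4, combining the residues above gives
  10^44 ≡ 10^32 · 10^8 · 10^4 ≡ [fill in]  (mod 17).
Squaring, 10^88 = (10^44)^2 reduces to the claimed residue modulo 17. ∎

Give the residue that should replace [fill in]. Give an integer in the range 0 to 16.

10^32 · 10^8 · 10^4 ≡ 1 · 16 · 4 = 64.
64 mod 17 = 13, so 10^44 ≡ 13 (mod 17).

13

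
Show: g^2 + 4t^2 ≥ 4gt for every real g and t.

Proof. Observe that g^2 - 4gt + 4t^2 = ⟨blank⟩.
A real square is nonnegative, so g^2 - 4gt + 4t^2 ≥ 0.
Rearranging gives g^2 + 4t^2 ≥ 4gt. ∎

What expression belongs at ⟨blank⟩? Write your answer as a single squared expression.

(g - 2t)^2

The leading and trailing coefficients are 1^2 and 2^2, and 4 = 2·1·2, so the trinomial is (g - 2t)^2.
Hence g^2 - 4gt + 4t^2 ≥ 0.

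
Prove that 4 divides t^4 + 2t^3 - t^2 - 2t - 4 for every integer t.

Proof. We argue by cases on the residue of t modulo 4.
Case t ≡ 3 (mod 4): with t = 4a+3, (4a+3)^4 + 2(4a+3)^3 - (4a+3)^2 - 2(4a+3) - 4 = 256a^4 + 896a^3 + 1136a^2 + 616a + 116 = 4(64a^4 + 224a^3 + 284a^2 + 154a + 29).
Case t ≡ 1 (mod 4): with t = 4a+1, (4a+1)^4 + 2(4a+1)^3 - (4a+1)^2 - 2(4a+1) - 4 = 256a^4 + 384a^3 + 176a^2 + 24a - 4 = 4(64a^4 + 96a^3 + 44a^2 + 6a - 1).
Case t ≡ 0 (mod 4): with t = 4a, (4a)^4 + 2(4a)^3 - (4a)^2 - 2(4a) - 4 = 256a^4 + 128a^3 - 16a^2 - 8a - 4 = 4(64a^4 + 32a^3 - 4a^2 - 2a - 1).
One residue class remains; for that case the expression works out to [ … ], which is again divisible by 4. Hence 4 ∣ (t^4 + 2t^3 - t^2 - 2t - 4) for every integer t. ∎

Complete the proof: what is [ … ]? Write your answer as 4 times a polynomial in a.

Only t ≡ 2 (mod 4) is unaccounted for. Put t = 4a+2:
(4a+2)^4 + 2(4a+2)^3 - (4a+2)^2 - 2(4a+2) - 4 expands to 256a^4 + 640a^3 + 560a^2 + 200a + 20,
and factoring out 4 leaves 4(64a^4 + 160a^3 + 140a^2 + 50a + 5).

4(64a^4 + 160a^3 + 140a^2 + 50a + 5)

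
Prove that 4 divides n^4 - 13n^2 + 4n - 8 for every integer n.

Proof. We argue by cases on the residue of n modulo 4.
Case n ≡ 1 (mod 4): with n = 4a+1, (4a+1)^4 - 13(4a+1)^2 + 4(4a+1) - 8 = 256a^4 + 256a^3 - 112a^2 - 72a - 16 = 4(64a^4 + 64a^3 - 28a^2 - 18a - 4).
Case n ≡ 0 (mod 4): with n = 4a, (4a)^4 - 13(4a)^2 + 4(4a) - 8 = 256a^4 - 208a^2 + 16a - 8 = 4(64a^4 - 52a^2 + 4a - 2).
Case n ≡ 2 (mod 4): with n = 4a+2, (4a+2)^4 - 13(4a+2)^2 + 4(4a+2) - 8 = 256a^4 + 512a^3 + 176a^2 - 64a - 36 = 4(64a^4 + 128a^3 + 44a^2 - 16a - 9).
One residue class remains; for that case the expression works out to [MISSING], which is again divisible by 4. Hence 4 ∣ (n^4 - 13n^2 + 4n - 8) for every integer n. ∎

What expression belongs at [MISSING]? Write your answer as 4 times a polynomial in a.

4(64a^4 + 192a^3 + 164a^2 + 34a - 8)

The residues treated are {1, 0, 2}, so the missing case is n ≡ 3 (mod 4); write n = 4a+3.
Then (4a+3)^4 - 13(4a+3)^2 + 4(4a+3) - 8 = 256a^4 + 768a^3 + 656a^2 + 136a - 32 = 4(64a^4 + 192a^3 + 164a^2 + 34a - 8).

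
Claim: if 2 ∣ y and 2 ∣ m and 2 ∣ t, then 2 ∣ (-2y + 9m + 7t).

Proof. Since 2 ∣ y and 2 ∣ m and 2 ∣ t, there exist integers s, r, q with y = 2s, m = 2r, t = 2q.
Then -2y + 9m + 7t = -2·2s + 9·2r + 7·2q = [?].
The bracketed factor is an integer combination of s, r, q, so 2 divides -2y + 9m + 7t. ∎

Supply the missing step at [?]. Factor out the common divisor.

Each term has a factor of 2: -2·2s + 9·2r + 7·2q = 2·(7q + 9r - 2s).
Since 7q + 9r - 2s is an integer, 2 ∣ (-2y + 9m + 7t).

2(7q + 9r - 2s)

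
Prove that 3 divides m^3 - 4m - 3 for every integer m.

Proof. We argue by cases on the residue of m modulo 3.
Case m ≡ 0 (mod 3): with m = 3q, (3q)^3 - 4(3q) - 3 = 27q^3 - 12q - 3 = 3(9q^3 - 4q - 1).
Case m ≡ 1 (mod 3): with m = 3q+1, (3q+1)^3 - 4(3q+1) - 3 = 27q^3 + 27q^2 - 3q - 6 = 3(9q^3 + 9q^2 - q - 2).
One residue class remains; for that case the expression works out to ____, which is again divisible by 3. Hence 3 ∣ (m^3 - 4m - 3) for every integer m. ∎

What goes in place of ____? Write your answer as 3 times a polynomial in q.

Only m ≡ 2 (mod 3) is unaccounted for. Put m = 3q+2:
(3q+2)^3 - 4(3q+2) - 3 expands to 27q^3 + 54q^2 + 24q - 3,
and factoring out 3 leaves 3(9q^3 + 18q^2 + 8q - 1).

3(9q^3 + 18q^2 + 8q - 1)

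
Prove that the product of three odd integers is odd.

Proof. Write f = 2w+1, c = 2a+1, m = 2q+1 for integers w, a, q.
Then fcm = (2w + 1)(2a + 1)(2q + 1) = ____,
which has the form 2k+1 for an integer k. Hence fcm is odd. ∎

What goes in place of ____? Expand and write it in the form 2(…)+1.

Expanding: (2w + 1)(2a + 1)(2q + 1) = 8aqw + 4aq + 4aw + 2a + 4qw + 2q + 2w + 1.
Every term except the constant is even, so this is 2(4aqw + 2aq + 2aw + a + 2qw + q + w) + 1,
and 4aqw + 2aq + 2aw + a + 2qw + q + w ∈ ℤ gives the required form.

2(4aqw + 2aq + 2aw + a + 2qw + q + w) + 1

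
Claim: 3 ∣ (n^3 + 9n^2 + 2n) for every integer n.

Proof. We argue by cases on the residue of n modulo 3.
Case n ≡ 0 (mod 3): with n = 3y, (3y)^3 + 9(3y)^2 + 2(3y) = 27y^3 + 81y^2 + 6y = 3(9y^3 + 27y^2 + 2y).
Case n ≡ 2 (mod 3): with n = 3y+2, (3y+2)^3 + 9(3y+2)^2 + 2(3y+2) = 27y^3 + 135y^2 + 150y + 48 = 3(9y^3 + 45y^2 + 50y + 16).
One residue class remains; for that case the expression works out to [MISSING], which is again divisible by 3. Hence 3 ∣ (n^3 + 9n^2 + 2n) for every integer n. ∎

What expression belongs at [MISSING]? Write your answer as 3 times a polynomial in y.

Only n ≡ 1 (mod 3) is unaccounted for. Put n = 3y+1:
(3y+1)^3 + 9(3y+1)^2 + 2(3y+1) expands to 27y^3 + 108y^2 + 69y + 12,
and factoring out 3 leaves 3(9y^3 + 36y^2 + 23y + 4).

3(9y^3 + 36y^2 + 23y + 4)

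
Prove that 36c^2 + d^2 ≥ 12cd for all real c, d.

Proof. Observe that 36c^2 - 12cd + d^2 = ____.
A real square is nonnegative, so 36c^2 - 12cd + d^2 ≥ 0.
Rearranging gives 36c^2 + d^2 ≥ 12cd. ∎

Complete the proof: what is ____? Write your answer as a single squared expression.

36c^2 - 12cd + d^2 is a perfect-square trinomial: the outer terms are (6c)^2 and (d)^2, and the cross term is -2·6c·d.
So 36c^2 - 12cd + d^2 = (6c - d)^2 ≥ 0.

(6c - d)^2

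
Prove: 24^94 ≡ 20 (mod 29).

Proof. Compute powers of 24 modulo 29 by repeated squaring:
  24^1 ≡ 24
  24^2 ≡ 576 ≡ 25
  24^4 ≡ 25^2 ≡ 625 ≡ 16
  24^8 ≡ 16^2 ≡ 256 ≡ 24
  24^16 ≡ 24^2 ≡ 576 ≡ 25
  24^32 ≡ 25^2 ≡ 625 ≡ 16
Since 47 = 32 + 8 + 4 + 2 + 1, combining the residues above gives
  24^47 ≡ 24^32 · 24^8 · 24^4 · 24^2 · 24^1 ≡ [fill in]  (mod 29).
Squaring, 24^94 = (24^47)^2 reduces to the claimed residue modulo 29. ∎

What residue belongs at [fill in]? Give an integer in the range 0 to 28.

24^32 · 24^8 · 24^4 · 24^2 · 24^1 ≡ 16 · 24 · 16 · 25 · 24 = 3686400.
3686400 mod 29 = 7, so 24^47 ≡ 7 (mod 29).

7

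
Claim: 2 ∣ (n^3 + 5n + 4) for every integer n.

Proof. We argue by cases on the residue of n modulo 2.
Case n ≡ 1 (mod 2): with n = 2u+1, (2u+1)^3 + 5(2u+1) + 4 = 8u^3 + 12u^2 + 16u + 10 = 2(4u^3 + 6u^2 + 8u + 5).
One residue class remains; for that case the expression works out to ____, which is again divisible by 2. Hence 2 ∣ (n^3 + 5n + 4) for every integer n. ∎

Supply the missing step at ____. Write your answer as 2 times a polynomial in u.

2(4u^3 + 5u + 2)

The residues treated are {1}, so the missing case is n ≡ 0 (mod 2); write n = 2u.
Then (2u)^3 + 5(2u) + 4 = 8u^3 + 10u + 4 = 2(4u^3 + 5u + 2).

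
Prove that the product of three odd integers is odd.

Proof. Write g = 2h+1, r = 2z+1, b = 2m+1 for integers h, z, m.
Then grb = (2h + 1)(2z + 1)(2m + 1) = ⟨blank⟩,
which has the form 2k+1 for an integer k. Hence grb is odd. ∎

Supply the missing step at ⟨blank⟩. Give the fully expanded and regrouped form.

(2h + 1)(2z + 1)(2m + 1) = 8hmz + 4hm + 4hz + 2h + 4mz + 2m + 2z + 1
= 2(4hmz + 2hm + 2hz + h + 2mz + m + z) + 1.
Since 4hmz + 2hm + 2hz + h + 2mz + m + z is an integer, the product is of the form 2k+1 for an integer k.

2(4hmz + 2hm + 2hz + h + 2mz + m + z) + 1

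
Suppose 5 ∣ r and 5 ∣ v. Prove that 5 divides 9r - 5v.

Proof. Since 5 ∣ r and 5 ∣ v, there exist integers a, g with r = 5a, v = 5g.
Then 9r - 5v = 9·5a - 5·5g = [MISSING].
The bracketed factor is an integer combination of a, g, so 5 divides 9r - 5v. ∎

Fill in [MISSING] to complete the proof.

5(9a - 5g)

Each term has a factor of 5: 9·5a - 5·5g = 5·(9a - 5g).
Since 9a - 5g is an integer, 5 ∣ (9r - 5v).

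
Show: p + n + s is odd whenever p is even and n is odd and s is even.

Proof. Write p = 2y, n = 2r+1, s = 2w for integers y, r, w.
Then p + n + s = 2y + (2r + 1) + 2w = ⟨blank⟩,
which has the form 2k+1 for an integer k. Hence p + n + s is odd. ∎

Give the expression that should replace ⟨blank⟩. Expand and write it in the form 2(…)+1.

Expanding: 2y + (2r + 1) + 2w = 2r + 2w + 2y + 1.
Every term except the constant is even, so this is 2(r + w + y) + 1,
and r + w + y ∈ ℤ gives the required form.

2(r + w + y) + 1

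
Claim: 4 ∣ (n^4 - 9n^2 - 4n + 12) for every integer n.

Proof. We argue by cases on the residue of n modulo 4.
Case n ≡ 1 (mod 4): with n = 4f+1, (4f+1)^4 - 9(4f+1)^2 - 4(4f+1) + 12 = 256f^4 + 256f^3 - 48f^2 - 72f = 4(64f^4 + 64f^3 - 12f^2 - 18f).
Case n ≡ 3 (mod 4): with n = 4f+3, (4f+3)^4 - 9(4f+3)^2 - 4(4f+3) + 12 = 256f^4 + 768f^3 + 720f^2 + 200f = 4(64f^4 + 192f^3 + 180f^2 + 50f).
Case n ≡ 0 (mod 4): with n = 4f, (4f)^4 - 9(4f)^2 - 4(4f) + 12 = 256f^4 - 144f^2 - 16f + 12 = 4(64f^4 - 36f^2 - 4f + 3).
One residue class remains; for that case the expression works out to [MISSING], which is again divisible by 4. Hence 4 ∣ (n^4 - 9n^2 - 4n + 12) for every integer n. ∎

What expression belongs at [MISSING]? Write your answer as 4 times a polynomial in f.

4(64f^4 + 128f^3 + 60f^2 - 8f - 4)

The residues treated are {1, 3, 0}, so the missing case is n ≡ 2 (mod 4); write n = 4f+2.
Then (4f+2)^4 - 9(4f+2)^2 - 4(4f+2) + 12 = 256f^4 + 512f^3 + 240f^2 - 32f - 16 = 4(64f^4 + 128f^3 + 60f^2 - 8f - 4).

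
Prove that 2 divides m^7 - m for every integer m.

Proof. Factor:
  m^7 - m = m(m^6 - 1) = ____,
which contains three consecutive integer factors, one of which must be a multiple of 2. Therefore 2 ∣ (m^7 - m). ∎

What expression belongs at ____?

m^6 - 1 = (m^2 - 1)(m^4 + m^2 + 1), and m^2 - 1 = (m-1)(m+1).
So m(m^6 - 1) = (m - 1)m(m + 1)(m^4 + m^2 + 1).

(m - 1)m(m + 1)(m^4 + m^2 + 1)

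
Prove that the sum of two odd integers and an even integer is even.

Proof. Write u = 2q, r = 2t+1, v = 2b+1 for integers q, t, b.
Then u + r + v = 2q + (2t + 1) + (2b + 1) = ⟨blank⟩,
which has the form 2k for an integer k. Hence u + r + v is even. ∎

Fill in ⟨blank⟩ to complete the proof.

2(b + q + t + 1)

Expanding: 2q + (2t + 1) + (2b + 1) = 2b + 2q + 2t + 2.
Every term is even; pulling out the factor of 2 gives 2(b + q + t + 1).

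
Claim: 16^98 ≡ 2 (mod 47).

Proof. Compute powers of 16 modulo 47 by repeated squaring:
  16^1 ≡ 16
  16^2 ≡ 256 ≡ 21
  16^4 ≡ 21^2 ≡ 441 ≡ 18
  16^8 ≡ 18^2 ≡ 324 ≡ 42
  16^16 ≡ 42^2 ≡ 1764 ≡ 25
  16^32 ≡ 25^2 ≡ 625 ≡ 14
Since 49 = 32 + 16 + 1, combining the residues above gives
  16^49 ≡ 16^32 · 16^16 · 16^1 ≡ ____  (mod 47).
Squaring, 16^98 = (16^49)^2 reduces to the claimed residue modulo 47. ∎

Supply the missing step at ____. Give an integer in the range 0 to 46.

16^32 · 16^16 · 16^1 ≡ 14 · 25 · 16 = 5600.
5600 mod 47 = 7, so 16^49 ≡ 7 (mod 47).

7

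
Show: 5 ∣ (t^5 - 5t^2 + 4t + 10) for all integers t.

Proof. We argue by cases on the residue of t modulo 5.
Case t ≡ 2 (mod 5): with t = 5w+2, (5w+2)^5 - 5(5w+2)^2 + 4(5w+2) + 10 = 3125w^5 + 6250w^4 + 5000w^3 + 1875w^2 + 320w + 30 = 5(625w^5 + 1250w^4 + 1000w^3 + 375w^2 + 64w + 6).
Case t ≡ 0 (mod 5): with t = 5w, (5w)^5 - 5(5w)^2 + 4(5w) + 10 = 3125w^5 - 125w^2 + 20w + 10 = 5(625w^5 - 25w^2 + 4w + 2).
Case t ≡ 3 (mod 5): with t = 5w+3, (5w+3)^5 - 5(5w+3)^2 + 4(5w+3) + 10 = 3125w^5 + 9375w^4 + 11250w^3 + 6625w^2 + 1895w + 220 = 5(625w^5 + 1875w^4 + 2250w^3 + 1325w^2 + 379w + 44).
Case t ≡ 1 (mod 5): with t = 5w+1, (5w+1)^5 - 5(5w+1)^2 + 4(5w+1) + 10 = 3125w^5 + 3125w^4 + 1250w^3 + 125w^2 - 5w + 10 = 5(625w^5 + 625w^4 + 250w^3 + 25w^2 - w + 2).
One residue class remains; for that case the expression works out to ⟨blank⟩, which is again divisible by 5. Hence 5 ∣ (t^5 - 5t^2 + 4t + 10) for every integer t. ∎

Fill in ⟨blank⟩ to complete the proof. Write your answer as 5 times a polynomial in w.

Only t ≡ 4 (mod 5) is unaccounted for. Put t = 5w+4:
(5w+4)^5 - 5(5w+4)^2 + 4(5w+4) + 10 expands to 3125w^5 + 12500w^4 + 20000w^3 + 15875w^2 + 6220w + 970,
and factoring out 5 leaves 5(625w^5 + 2500w^4 + 4000w^3 + 3175w^2 + 1244w + 194).

5(625w^5 + 2500w^4 + 4000w^3 + 3175w^2 + 1244w + 194)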